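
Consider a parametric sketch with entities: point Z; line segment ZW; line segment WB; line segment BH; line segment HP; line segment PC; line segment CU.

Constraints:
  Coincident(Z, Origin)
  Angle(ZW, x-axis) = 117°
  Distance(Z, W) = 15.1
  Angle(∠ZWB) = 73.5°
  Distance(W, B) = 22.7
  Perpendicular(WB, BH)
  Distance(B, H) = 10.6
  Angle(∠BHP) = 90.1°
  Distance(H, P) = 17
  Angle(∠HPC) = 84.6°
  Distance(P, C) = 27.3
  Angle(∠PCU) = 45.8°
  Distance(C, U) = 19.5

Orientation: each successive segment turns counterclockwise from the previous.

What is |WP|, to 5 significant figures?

12.062

WB ⟂ BH, so BH runs at -46.500°; with |BH| = 10.6, H = (-16.025, -9.8604). ∠BHP = 90.1° gives HP at 43.400° from the x-axis; with |HP| = 17.0, P = (-3.6729, 1.8201). Then |WP| = |P − W| = 12.062.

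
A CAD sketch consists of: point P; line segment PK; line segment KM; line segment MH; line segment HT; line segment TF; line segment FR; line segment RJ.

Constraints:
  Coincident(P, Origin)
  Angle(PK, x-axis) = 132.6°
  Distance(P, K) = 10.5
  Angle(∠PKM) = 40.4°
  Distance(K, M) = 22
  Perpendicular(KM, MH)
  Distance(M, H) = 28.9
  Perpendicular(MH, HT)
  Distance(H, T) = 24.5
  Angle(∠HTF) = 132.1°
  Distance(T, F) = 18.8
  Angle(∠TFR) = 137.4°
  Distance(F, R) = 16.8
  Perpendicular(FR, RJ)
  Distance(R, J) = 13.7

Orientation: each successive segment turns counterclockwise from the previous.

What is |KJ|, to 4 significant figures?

2.138

P is at the origin; PK runs at 132.6° with length 10.5, so K = (-7.107, 7.729). ∠PKM = 40.4° gives KM at -87.80° from the x-axis; with |KM| = 22.0, M = (-6.263, -14.25). KM is perpendicular to MH, so MH runs at 2.200°; with |MH| = 28.9, H = (22.62, -13.15). MH ⟂ HT, so HT runs at 92.20°; with |HT| = 24.5, T = (21.68, 11.34). ∠HTF = 132.1° gives TF at 140.1° from the x-axis; with |TF| = 18.8, F = (7.253, 23.40). ∠TFR = 137.4° gives FR at -177.3° from the x-axis; with |FR| = 16.8, R = (-9.529, 22.60). The perpendicularity gives RJ at right angles to FR, so RJ runs at -87.30°; with |RJ| = 13.7, J = (-8.883, 8.920). Then |KJ| = |J − K| = 2.138.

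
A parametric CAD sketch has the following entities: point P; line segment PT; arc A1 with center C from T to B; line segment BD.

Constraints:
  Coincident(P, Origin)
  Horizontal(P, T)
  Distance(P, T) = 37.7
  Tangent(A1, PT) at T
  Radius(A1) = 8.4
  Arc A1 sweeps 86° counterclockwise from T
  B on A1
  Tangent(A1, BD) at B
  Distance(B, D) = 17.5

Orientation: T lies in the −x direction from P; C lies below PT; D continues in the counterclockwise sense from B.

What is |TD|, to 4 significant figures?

27.03

On A1, T sits at bearing 90° from C; an 86° counterclockwise sweep puts B at bearing 176°, so B = C + 8.4·(cos 176°, sin 176°) = (-46.08, -7.814). Tangency of A1 to BD means the radius CB is perpendicular to BD, so BD runs along (−sin 176°, cos 176°); with |BD| = 17.5, D = (-47.30, -25.27). Then |TD| = |D − T| = 27.03.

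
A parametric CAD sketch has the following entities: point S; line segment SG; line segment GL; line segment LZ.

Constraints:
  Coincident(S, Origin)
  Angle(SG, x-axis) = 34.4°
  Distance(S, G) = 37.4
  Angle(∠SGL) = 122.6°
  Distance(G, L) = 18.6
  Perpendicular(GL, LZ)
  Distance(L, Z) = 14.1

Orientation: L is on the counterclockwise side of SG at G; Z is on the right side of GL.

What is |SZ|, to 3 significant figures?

59.8

S is at the origin; SG runs at 34.4° with length 37.4, so G = 37.4·(cos 34.4°, sin 34.4°) = (30.9, 21.1). ∠SGL = 122.6°, so GL runs at 34.4° + (180° − 122.6°) = 91.8° from the x-axis; with |GL| = 18.6, L = G + 18.6·(cos 91.8°, sin 91.8°) = (30.3, 39.7). The perpendicularity gives LZ at right angles to GL; with |LZ| = 14.1 on the right of GL, Z = L + 14.1·(1.00, 0.0314) = (44.4, 40.2). Then |SZ| = |Z − S| = 59.8.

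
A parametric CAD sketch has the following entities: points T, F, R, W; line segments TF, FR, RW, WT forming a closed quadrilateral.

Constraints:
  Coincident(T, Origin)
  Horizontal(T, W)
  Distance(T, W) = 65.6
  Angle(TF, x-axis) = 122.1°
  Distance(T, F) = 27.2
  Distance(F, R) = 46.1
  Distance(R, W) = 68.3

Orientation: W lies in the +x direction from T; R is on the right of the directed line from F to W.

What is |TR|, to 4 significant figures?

20.58

T is at the origin; T and W share the same y with |TW| = 65.6 and W in +x, so W = (65.6, 0). TF runs at 122.1° with |TF| = 27.2, so F = (-14.45, 23.04). R is determined by |FR| = 46.1 and |RW| = 68.3 together: it lies at the intersection of circle(F, 46.1) and circle(W, 68.3). With |FW| = 83.30, the foot of the radical line on FW is 26.41 from F and the perpendicular offset is √(46.1² − 26.41²) = 37.79. Taking the right-of-FW solution: R = (0.4727, -20.57).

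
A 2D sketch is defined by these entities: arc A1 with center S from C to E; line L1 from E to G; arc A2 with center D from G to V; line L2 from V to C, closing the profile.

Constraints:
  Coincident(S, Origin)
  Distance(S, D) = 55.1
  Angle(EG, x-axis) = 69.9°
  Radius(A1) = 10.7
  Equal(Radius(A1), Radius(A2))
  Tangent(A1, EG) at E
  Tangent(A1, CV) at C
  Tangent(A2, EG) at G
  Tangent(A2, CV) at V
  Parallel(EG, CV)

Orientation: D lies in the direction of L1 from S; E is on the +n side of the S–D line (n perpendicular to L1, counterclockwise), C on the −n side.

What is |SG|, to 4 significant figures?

56.13

The slot axis is L1's direction at 69.9°, so u = (cos 69.9°, sin 69.9°) = (0.3437, 0.9391) and n = (−sin 69.9°, cos 69.9°) = (-0.9391, 0.3437). S is at the origin and D lies 55.1 along u from S, so D = 55.1·u = (18.94, 51.74). Tangency of A1 to both parallel lines with radius 10.7 puts E and C at S ± 10.7·n: E = (-10.05, 3.677), C = (10.05, -3.677). Equal radii place G and V the same way about D: G = D + 10.7·n = (8.887, 55.42), V = D − 10.7·n = (28.98, 48.07). Then |SG| = |G − S| = 56.13.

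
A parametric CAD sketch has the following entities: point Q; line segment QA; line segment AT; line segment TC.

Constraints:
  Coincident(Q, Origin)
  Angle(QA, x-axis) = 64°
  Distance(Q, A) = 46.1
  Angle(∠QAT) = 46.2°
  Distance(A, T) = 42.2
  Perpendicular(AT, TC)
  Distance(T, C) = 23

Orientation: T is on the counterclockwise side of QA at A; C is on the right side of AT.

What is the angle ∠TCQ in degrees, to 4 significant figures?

10.36°

Q is at the origin; QA runs at 64.0° with length 46.1, so A = 46.1·(cos 64.0°, sin 64.0°) = (20.21, 41.43). ∠QAT = 46.2°, so AT runs at 64.0° + (180° − 46.2°) = 197.8° from the x-axis; with |AT| = 42.2, T = A + 42.2·(cos 197.8°, sin 197.8°) = (-19.97, 28.53). AT ⟂ TC; with |TC| = 23.0 on the right of AT, C = T + 23.0·(-0.3057, 0.9521) = (-27.00, 50.43). Then cos ∠TCQ = CT·CQ / (|CT||CQ|), giving 10.36°.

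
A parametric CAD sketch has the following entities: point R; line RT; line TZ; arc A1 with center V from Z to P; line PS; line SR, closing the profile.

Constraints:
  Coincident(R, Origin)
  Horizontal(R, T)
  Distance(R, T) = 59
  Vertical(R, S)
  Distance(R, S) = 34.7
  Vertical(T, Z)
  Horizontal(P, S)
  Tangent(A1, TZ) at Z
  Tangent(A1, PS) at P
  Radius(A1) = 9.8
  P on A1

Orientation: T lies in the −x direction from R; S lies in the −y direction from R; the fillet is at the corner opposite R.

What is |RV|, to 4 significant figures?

55.14

R is at the origin; R and T share the same y with |RT| = 59.0 and T on the −x side, so T = (-59.00, 0.000). RS is vertical with |RS| = 34.7 and S on the −y side, so S = (0.000, -34.70). The virtual corner opposite R is at (-59.00, -34.70). The tangent condition forces VZ to be normal to TZ and tangency of A1 to PS means the radius VP is perpendicular to PS, with radius 9.8, so the center V sits 9.8 in from both sides at V = (-49.20, -24.90). Then |RV| = |V − R| = 55.14.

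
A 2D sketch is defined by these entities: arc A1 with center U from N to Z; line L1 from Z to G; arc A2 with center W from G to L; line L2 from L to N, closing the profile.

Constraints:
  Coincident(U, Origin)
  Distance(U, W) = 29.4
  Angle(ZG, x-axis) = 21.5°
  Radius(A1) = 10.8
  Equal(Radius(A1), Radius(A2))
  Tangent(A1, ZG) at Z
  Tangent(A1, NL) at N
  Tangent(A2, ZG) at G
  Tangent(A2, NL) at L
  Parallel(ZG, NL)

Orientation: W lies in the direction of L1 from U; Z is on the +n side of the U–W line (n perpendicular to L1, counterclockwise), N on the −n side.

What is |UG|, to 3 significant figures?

31.3

The slot axis is L1's direction at 21.5°, so u = (cos 21.5°, sin 21.5°) = (0.930, 0.367) and n = (−sin 21.5°, cos 21.5°) = (-0.367, 0.930). U is at the origin and W lies 29.4 along u from U, so W = 29.4·u = (27.4, 10.8). Tangency of A1 to both parallel lines with radius 10.8 puts Z and N at U ± 10.8·n: Z = (-3.96, 10.0), N = (3.96, -10.0). Equal radii place G and L the same way about W: G = W + 10.8·n = (23.4, 20.8), L = W − 10.8·n = (31.3, 0.727). Then |UG| = |G − U| = 31.3.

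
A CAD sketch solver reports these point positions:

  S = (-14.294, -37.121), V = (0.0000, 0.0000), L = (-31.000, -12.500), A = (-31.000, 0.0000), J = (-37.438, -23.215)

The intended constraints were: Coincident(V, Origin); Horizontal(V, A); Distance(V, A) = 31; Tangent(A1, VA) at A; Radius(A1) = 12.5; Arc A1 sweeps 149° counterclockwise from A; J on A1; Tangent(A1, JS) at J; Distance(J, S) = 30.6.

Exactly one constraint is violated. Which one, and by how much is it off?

Distance(J, S) = 30.6 — off by 3.60.

V = (0.00, 0.00) ✓; V.y = 0.00, A.y = 0.00 ✓; |VA| = 31.00 ✓; ∠(LA, AV) = 90.00° ✓; |LA| = 12.50 ✓; bearing(L→J) − bearing(L→A) = 149.0° ✓; |LJ| = 12.50 ✓; ∠(LJ, JS) = 90.00° ✓; |JS| = 27.00 ✗.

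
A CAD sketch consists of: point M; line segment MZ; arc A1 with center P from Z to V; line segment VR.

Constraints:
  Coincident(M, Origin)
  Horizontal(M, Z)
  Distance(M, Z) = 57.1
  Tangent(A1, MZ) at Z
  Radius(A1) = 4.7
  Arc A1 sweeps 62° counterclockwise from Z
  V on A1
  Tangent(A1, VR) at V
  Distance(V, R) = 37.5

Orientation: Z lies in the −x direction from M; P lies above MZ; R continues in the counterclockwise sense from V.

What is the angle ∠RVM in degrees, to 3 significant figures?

64.7°

On A1, Z sits at bearing -90° from P; a 62° counterclockwise sweep puts V at bearing -28°, so V = P + 4.7·(cos -28°, sin -28°) = (-53.0, 2.49). Tangency of A1 to VR means the radius PV is perpendicular to VR, so VR runs along (−sin -28°, cos -28°); with |VR| = 37.5, R = (-35.3, 35.6). Then cos ∠RVM = VR·VM / (|VR||VM|), giving 64.7°.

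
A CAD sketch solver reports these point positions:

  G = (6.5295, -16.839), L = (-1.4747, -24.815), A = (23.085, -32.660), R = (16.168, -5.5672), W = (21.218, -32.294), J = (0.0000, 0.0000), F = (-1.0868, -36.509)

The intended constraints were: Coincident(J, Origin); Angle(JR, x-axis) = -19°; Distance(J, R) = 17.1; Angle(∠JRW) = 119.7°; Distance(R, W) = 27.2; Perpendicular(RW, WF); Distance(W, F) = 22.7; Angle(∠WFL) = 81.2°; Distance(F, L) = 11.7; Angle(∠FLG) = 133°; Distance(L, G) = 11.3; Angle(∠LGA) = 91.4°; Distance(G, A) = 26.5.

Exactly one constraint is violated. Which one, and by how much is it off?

Distance(G, A) = 26.5 — off by 3.60.

J = (0.00, 0.00) ✓; JR at -19.00° ✓; |JR| = 17.10 ✓; ∠JRW = 119.7° ✓; |RW| = 27.20 ✓; ∠(RW, WF) = 90.00° ✓; |WF| = 22.70 ✓; ∠WFL = 81.20° ✓; |FL| = 11.70 ✓; ∠FLG = 133.0° ✓; |LG| = 11.30 ✓; ∠LGA = 91.40° ✓; |GA| = 22.90 ✗.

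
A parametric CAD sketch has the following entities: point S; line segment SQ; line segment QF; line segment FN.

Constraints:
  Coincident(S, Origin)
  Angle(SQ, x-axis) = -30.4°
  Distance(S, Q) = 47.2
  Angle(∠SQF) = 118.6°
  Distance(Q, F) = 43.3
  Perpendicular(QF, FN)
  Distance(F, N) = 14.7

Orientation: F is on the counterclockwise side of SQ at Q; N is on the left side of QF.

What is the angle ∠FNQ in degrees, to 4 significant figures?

71.25°

S is at the origin; SQ runs at -30.4° with length 47.2, so Q = 47.2·(cos -30.4°, sin -30.4°) = (40.71, -23.88). ∠SQF = 118.6°, so QF runs at -30.4° + (180° − 118.6°) = 31.00° from the x-axis; with |QF| = 43.3, F = Q + 43.3·(cos 31.00°, sin 31.00°) = (77.83, -1.584). The perpendicularity gives FN at right angles to QF; with |FN| = 14.7 on the left of QF, N = F + 14.7·(-0.5150, 0.8572) = (70.25, 11.02). Then cos ∠FNQ = NF·NQ / (|NF||NQ|), giving 71.25°.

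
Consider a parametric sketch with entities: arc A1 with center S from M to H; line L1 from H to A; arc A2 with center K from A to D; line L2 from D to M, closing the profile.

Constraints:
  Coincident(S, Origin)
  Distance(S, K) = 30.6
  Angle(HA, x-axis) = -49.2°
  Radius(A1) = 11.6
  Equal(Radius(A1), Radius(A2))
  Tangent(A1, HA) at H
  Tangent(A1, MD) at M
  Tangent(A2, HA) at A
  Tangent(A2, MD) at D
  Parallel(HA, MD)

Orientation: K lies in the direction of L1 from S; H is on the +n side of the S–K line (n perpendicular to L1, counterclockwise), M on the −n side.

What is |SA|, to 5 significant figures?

32.725

The slot axis is L1's direction at -49.2°, so u = (cos -49.2°, sin -49.2°) = (0.65342, -0.75700) and n = (−sin -49.2°, cos -49.2°) = (0.75700, 0.65342). S is at the origin and K lies 30.6 along u from S, so K = 30.6·u = (19.995, -23.164). Tangency of A1 to both parallel lines with radius 11.6 puts H and M at S ± 11.6·n: H = (8.7811, 7.5797), M = (-8.7811, -7.5797). Equal radii place A and D the same way about K: A = K + 11.6·n = (28.776, -15.584), D = K − 11.6·n = (11.214, -30.744). Then |SA| = |A − S| = 32.725.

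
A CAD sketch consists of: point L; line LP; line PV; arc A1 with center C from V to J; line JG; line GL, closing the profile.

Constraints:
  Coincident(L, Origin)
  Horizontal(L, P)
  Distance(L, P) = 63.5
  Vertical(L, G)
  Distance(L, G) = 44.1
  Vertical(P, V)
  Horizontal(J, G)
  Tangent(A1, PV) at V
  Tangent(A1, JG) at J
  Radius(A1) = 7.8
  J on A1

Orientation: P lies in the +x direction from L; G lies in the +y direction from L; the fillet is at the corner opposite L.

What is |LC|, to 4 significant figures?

66.48

L is at the origin; L and P share the same y with |LP| = 63.5 and P on the +x side, so P = (63.50, 0.000). LG is vertical with |LG| = 44.1 and G on the +y side, so G = (0.000, 44.10). The virtual corner opposite L is at (63.50, 44.10). A1 meets PV tangentially, so CV is at right angles to PV and since A1 is tangent to JG there, CJ ⟂ JG, with radius 7.8, so the center C sits 7.8 in from both sides at C = (55.70, 36.30). Then |LC| = |C − L| = 66.48.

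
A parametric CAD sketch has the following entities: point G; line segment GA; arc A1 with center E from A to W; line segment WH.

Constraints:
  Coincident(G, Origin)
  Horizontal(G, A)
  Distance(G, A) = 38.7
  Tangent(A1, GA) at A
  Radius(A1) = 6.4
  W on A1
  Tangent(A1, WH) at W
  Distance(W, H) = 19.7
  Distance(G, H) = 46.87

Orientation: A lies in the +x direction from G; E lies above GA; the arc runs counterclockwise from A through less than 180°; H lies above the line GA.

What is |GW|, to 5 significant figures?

45.544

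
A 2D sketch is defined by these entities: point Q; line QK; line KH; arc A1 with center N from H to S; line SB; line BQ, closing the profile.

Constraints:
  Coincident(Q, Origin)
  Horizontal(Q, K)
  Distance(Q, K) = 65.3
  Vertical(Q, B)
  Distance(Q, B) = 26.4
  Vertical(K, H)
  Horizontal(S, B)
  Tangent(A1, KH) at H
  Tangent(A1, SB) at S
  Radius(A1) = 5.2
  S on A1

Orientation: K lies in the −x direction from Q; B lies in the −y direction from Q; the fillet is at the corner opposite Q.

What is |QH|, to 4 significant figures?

68.66

Q is at the origin; Q and K share the same y with |QK| = 65.3 and K on the −x side, so K = (-65.30, 0.000). Q and B share the same x with |QB| = 26.4 and B on the −y side, so B = (0.000, -26.40). The virtual corner opposite Q is at (-65.30, -26.40). A1 meets KH tangentially, so NH is at right angles to KH and the tangent condition forces NS to be normal to SB, with radius 5.2, so the center N sits 5.2 in from both sides at N = (-60.10, -21.20). That places the tangent points at H = (-65.30, -21.20) on KH and S = (-60.10, -26.40) on SB. Then |QH| = |H − Q| = 68.66.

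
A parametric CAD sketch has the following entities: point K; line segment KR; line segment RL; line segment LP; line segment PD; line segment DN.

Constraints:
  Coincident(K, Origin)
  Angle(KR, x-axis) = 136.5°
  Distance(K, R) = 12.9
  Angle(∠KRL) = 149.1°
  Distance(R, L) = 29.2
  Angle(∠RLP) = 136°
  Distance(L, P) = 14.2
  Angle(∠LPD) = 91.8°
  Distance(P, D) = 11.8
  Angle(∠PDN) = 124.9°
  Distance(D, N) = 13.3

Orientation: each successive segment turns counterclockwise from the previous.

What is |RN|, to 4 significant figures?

24.92

K is at the origin; KR runs at 136.5° with length 12.9, so R = (-9.357, 8.880). ∠KRL = 149.1° gives RL at 167.4° from the x-axis; with |RL| = 29.2, L = (-37.85, 15.25). ∠RLP = 136.0° gives LP at -148.6° from the x-axis; with |LP| = 14.2, P = (-49.97, 7.851). ∠LPD = 91.8° gives PD at -60.40° from the x-axis; with |PD| = 11.8, D = (-44.15, -2.409). ∠PDN = 124.9° gives DN at -5.300° from the x-axis; with |DN| = 13.3, N = (-30.90, -3.637). Then |RN| = |N − R| = 24.92.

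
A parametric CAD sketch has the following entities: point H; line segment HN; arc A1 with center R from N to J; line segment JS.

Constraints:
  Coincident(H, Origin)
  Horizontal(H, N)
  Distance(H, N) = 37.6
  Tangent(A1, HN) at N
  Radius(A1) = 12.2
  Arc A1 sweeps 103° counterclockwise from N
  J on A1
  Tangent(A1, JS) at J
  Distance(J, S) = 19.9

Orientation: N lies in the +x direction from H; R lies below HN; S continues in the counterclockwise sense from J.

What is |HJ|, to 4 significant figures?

29.74

A1 meets HN tangentially, so RN is at right angles to HN, so R = N + (0, -12.2) = (37.60, -12.20). On A1, N sits at bearing 90° from R; a 103° counterclockwise sweep puts J at bearing 193°, so J = R + 12.2·(cos 193°, sin 193°) = (25.71, -14.94). Then |HJ| = |J − H| = 29.74.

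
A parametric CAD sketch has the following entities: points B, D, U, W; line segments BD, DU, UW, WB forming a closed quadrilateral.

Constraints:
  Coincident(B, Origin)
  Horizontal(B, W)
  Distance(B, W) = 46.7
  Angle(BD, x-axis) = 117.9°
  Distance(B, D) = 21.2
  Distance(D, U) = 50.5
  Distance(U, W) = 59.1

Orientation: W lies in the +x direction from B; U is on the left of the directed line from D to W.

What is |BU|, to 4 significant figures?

60.53

B is at the origin; B and W share the same y with |BW| = 46.7 and W in +x, so W = (46.7, 0). BD runs at 117.9° with |BD| = 21.2, so D = (-9.920, 18.74). U is determined by |DU| = 50.5 and |UW| = 59.1 together: it lies at the intersection of circle(D, 50.5) and circle(W, 59.1). With |DW| = 59.64, the foot of the radical line on DW is 21.92 from D and the perpendicular offset is √(50.5² − 21.92²) = 45.50. Taking the left-of-DW solution: U = (25.18, 55.04).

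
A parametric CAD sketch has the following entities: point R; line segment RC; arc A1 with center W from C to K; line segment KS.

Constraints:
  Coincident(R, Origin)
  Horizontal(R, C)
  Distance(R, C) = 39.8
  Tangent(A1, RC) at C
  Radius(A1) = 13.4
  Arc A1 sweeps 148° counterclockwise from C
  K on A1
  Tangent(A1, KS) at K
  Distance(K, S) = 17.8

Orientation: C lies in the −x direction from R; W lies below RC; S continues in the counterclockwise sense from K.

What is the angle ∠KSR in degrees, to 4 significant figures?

100.9°

On A1, C sits at bearing 90° from W; a 148° counterclockwise sweep puts K at bearing 238°, so K = W + 13.4·(cos 238°, sin 238°) = (-46.90, -24.76). The tangent condition forces WK to be normal to KS, so KS runs along (−sin 238°, cos 238°); with |KS| = 17.8, S = (-31.81, -34.20). Then cos ∠KSR = SK·SR / (|SK||SR|), giving 100.9°.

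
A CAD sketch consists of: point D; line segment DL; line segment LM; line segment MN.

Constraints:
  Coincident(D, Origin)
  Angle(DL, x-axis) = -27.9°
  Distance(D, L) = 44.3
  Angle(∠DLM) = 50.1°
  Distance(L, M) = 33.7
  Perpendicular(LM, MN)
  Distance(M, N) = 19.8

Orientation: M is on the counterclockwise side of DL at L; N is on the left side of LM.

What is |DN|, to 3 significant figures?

15.1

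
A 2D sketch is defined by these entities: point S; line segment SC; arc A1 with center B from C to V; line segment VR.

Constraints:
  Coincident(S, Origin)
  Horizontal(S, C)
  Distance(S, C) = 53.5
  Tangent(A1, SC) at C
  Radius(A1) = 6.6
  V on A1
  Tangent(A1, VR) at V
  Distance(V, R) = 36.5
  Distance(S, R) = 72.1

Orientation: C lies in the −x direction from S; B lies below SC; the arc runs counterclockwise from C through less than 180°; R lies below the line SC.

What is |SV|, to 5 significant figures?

60.497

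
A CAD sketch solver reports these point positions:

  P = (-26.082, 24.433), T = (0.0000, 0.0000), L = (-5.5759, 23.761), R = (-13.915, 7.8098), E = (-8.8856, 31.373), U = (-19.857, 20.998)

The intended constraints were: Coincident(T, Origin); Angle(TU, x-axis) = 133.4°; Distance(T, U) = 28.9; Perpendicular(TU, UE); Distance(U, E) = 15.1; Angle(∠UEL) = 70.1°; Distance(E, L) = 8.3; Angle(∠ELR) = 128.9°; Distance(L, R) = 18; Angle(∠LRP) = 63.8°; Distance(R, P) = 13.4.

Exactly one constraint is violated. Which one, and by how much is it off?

Distance(R, P) = 13.4 — off by 7.20.

T = (0.00, 0.00) ✓; TU at 133.4° ✓; |TU| = 28.90 ✓; ∠(TU, UE) = 90.00° ✓; |UE| = 15.10 ✓; ∠UEL = 70.10° ✓; |EL| = 8.300 ✓; ∠ELR = 128.9° ✓; |LR| = 18.00 ✓; ∠LRP = 63.80° ✓; |RP| = 20.60 ✗.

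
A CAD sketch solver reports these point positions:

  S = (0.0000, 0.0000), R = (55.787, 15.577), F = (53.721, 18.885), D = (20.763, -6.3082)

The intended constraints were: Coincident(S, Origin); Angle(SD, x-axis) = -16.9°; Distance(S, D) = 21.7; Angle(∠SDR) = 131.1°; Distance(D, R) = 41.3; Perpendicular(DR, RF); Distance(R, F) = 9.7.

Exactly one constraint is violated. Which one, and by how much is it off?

Distance(R, F) = 9.7 — off by 5.80.

S = (0.00, 0.00) ✓; SD at -16.90° ✓; |SD| = 21.70 ✓; ∠SDR = 131.1° ✓; |DR| = 41.30 ✓; ∠(DR, RF) = 89.99° ✓; |RF| = 3.900 ✗.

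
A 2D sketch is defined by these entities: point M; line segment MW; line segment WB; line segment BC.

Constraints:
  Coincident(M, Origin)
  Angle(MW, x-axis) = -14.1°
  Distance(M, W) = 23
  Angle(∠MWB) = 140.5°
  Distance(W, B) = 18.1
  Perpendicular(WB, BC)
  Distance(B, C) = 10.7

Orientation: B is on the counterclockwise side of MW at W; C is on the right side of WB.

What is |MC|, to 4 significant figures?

43.89

∠MWB = 140.5°, so WB runs at -14.1° + (180° − 140.5°) = 25.40° from the x-axis; with |WB| = 18.1, B = W + 18.1·(cos 25.40°, sin 25.40°) = (38.66, 2.161). WB ⟂ BC; with |BC| = 10.7 on the right of WB, C = B + 10.7·(0.4289, -0.9033) = (43.25, -7.505). Then |MC| = |C − M| = 43.89.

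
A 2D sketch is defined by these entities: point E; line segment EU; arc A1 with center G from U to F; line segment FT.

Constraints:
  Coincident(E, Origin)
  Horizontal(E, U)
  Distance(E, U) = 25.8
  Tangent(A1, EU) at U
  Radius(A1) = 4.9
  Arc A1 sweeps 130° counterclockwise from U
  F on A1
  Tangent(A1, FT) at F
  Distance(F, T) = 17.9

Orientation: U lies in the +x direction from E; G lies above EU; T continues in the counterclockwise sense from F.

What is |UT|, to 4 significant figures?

23.10

On A1, U sits at bearing -90° from G; a 130° counterclockwise sweep puts F at bearing 40°, so F = G + 4.9·(cos 40°, sin 40°) = (29.55, 8.050). Since A1 is tangent to FT there, GF ⟂ FT, so FT runs along (−sin 40°, cos 40°); with |FT| = 17.9, T = (18.05, 21.76). Then |UT| = |T − U| = 23.10.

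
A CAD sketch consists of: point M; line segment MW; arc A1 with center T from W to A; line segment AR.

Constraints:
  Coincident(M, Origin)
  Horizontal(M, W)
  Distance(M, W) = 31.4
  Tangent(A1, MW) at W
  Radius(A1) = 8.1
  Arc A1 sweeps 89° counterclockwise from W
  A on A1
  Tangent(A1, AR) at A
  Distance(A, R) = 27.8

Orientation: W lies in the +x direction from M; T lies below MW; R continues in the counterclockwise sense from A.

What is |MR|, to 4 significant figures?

42.41

M is at the origin; M and W share the same y with |MW| = 31.4 and W on the +x side, so W = (31.40, 0.000). Since A1 is tangent to MW there, TW ⟂ MW, so T = W + (0, -8.1) = (31.40, -8.100). On A1, W sits at bearing 90° from T; an 89° counterclockwise sweep puts A at bearing 179°, so A = T + 8.1·(cos 179°, sin 179°) = (23.30, -7.959). A1 meets AR tangentially, so TA is at right angles to AR, so AR runs along (−sin 179°, cos 179°); with |AR| = 27.8, R = (22.82, -35.75). Then |MR| = |R − M| = 42.41.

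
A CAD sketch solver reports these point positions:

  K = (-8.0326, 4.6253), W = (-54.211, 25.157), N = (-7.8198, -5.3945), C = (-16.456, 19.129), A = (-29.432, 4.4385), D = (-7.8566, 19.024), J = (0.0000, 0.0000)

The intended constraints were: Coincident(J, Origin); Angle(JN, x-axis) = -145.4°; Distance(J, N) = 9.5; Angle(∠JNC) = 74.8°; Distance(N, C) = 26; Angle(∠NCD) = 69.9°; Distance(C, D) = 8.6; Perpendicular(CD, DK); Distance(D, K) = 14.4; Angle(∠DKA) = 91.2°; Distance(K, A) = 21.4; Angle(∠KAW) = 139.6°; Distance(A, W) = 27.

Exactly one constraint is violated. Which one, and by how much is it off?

Distance(A, W) = 27 — off by 5.30.

J = (0.00, 0.00) ✓; JN at -145.4° ✓; |JN| = 9.500 ✓; ∠JNC = 74.80° ✓; |NC| = 26.00 ✓; ∠NCD = 69.90° ✓; |CD| = 8.600 ✓; ∠(CD, DK) = 90.00° ✓; |DK| = 14.40 ✓; ∠DKA = 91.20° ✓; |KA| = 21.40 ✓; ∠KAW = 139.6° ✓; |AW| = 32.30 ✗.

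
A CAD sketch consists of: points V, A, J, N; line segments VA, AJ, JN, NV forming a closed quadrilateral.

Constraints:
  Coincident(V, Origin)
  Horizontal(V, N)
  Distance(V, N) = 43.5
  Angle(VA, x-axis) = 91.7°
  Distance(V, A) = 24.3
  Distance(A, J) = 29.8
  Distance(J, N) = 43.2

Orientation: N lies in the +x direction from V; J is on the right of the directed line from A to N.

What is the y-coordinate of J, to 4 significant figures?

-5.479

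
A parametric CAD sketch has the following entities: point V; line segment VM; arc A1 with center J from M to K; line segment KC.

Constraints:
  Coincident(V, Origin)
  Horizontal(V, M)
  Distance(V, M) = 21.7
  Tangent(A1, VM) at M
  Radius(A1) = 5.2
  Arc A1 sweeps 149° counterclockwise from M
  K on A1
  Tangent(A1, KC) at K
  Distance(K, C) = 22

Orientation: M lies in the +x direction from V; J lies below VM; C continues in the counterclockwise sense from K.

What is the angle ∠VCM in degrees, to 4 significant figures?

23.38°

V is at the origin; VM is horizontal with |VM| = 21.7 and M on the +x side, so M = (21.70, 0.000). A1 meets VM tangentially, so JM is at right angles to VM, so J = M + (0, -5.2) = (21.70, -5.200). On A1, M sits at bearing 90° from J; a 149° counterclockwise sweep puts K at bearing 239°, so K = J + 5.2·(cos 239°, sin 239°) = (19.02, -9.657). Tangency of A1 to KC means the radius JK is perpendicular to KC, so KC runs along (−sin 239°, cos 239°); with |KC| = 22.0, C = (37.88, -20.99). Then cos ∠VCM = CV·CM / (|CV||CM|), giving 23.38°.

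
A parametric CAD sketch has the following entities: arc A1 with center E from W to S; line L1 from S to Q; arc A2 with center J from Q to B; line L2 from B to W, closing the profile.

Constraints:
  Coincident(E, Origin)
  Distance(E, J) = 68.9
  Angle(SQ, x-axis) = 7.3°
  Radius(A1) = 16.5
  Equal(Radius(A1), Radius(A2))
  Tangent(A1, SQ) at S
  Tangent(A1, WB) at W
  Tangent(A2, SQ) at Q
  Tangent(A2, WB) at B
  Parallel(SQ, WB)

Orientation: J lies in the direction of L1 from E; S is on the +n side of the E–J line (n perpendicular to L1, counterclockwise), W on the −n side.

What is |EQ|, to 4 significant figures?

70.85

Tangency of A1 to both parallel lines with radius 16.5 puts S and W at E ± 16.5·n: S = (-2.097, 16.37), W = (2.097, -16.37). Equal radii place Q and B the same way about J: Q = J + 16.5·n = (66.24, 25.12), B = J − 16.5·n = (70.44, -7.612). Then |EQ| = |Q − E| = 70.85.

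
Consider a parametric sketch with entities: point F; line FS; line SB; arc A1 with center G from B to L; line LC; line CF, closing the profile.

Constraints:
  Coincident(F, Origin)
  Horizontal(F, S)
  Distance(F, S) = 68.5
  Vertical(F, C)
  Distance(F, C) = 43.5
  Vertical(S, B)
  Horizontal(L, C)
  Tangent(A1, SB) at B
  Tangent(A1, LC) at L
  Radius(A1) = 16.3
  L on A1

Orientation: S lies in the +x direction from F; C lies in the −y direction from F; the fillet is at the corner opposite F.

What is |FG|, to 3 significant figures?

58.9

F is at the origin; FS is horizontal with |FS| = 68.5 and S on the +x side, so S = (68.5, 0.00). F and C share the same x with |FC| = 43.5 and C on the −y side, so C = (0.00, -43.5). The virtual corner opposite F is at (68.5, -43.5). A1 meets SB tangentially, so GB is at right angles to SB and tangency of A1 to LC means the radius GL is perpendicular to LC, with radius 16.3, so the center G sits 16.3 in from both sides at G = (52.2, -27.2). Then |FG| = |G − F| = 58.9.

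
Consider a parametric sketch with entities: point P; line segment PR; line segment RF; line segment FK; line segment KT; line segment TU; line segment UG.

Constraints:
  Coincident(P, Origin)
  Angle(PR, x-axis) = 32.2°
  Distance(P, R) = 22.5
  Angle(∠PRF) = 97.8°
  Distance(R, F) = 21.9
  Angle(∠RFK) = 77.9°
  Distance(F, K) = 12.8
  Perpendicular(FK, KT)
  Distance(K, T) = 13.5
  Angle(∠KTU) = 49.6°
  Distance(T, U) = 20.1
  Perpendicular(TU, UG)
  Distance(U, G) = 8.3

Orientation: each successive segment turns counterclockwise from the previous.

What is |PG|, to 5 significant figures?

35.178

P is at the origin; PR runs at 32.2° with length 22.5, so R = (19.039, 11.990). ∠PRF = 97.8° gives RF at 114.40° from the x-axis; with |RF| = 21.9, F = (9.9924, 31.934). ∠RFK = 77.9° gives FK at -143.50° from the x-axis; with |FK| = 12.8, K = (-0.29701, 24.320). The perpendicularity gives KT at right angles to FK, so KT runs at -53.500°; with |KT| = 13.5, T = (7.7331, 13.468). ∠KTU = 49.6° gives TU at 76.900° from the x-axis; with |TU| = 20.1, U = (12.289, 33.045). TU ⟂ UG, so UG runs at 166.90°; with |UG| = 8.3, G = (4.2048, 34.926). Then |PG| = |G − P| = 35.178.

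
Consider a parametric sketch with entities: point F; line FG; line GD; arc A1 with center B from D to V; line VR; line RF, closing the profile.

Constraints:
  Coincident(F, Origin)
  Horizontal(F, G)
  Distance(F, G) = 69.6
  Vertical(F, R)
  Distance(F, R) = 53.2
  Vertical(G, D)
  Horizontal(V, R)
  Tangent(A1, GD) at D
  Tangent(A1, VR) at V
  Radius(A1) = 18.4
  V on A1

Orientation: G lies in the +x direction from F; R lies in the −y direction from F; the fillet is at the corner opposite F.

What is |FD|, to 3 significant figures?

77.8

The virtual corner opposite F is at (69.6, -53.2). The tangent condition forces BD to be normal to GD and since A1 is tangent to VR there, BV ⟂ VR, with radius 18.4, so the center B sits 18.4 in from both sides at B = (51.2, -34.8). That places the tangent points at D = (69.6, -34.8) on GD and V = (51.2, -53.2) on VR. Then |FD| = |D − F| = 77.8.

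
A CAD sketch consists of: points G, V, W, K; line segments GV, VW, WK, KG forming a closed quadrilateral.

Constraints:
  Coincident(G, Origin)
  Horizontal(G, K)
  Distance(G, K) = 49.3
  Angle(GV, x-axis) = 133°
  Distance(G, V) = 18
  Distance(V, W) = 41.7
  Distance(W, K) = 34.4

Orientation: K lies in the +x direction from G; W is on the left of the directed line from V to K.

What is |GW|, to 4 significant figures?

37.96

Checks: |VW| = 41.70 ✓; |WK| = 34.40 ✓.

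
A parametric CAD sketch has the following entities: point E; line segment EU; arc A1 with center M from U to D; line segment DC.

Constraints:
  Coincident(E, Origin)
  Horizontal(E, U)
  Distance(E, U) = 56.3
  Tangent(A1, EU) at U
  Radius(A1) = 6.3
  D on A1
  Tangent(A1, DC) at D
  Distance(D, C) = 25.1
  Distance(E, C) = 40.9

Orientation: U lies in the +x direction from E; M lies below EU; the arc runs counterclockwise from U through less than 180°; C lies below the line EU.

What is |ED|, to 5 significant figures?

51.598

E is at the origin; E and U share the same y with |EU| = 56.3 and U on the +x side, so U = (56.300, 0.0000). Tangency of A1 to EU means the radius MU is perpendicular to EU, so M = U + (0, -6.3) = (56.300, -6.3000). Since MD ⟂ DC (tangency), |MC| = √(6.3² + 25.1²) = 25.879 regardless of where D sits on A1. So C lies on both circle(E, 40.9) and circle(M, 25.879); the below-EU intersection is C = (35.053, -21.074). D is the foot of the tangent from C: D = (51.552, -2.1587).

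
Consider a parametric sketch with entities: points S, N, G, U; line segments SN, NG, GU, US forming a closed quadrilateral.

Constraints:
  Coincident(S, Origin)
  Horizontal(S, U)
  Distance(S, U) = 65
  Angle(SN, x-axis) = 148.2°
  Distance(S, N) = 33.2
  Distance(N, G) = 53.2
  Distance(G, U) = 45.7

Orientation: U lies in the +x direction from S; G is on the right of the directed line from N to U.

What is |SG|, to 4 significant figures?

20.47

S is at the origin; SU is horizontal with |SU| = 65.0 and U in +x, so U = (65.0, 0). SN runs at 148.2° with |SN| = 33.2, so N = (-28.22, 17.49). G is determined by |NG| = 53.2 and |GU| = 45.7 together: it lies at the intersection of circle(N, 53.2) and circle(U, 45.7). With |NU| = 94.84, the foot of the radical line on NU is 51.33 from N and the perpendicular offset is √(53.2² − 51.33²) = 13.97. Taking the right-of-NU solution: G = (19.66, -5.707).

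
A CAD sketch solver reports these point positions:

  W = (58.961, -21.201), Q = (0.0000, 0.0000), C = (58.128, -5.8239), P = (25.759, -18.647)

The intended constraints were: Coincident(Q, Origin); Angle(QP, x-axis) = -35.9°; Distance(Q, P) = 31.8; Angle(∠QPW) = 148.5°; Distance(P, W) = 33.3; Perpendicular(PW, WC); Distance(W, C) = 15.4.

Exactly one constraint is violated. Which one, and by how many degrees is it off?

Perpendicular(PW, WC) — off by 7.50°.

Q = (0.00, 0.00) ✓; QP at -35.90° ✓; |QP| = 31.80 ✓; ∠QPW = 148.5° ✓; |PW| = 33.30 ✓; ∠(PW, WC) = 97.50° ✗; |WC| = 15.40 ✓.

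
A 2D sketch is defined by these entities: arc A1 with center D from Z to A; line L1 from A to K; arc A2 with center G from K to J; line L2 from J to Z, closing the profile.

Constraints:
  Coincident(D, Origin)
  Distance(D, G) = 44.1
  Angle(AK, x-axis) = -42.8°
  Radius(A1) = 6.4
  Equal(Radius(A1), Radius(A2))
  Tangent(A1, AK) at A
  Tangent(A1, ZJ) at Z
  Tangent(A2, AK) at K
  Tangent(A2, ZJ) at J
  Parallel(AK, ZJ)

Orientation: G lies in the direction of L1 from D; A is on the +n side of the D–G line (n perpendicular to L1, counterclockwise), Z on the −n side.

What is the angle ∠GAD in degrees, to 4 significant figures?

81.74°

The slot axis is L1's direction at -42.8°, so u = (cos -42.8°, sin -42.8°) = (0.7337, -0.6794) and n = (−sin -42.8°, cos -42.8°) = (0.6794, 0.7337). D is at the origin and G lies 44.1 along u from D, so G = 44.1·u = (32.36, -29.96). Tangency of A1 to both parallel lines with radius 6.4 puts A and Z at D ± 6.4·n: A = (4.348, 4.696), Z = (-4.348, -4.696). Then cos ∠GAD = AG·AD / (|AG||AD|), giving 81.74°.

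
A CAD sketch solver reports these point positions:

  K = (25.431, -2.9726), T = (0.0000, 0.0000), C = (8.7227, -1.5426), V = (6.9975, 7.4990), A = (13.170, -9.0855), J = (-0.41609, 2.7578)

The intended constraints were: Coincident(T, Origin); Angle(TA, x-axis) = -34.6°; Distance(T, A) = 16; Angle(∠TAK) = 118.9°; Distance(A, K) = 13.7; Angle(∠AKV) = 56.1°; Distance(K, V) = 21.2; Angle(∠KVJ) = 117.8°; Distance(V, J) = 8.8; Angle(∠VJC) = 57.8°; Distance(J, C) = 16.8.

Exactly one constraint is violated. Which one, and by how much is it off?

Distance(J, C) = 16.8 — off by 6.70.

T = (0.00, 0.00) ✓; TA at -34.60° ✓; |TA| = 16.00 ✓; ∠TAK = 118.9° ✓; |AK| = 13.70 ✓; ∠AKV = 56.10° ✓; |KV| = 21.20 ✓; ∠KVJ = 117.8° ✓; |VJ| = 8.800 ✓; ∠VJC = 57.80° ✓; |JC| = 10.10 ✗.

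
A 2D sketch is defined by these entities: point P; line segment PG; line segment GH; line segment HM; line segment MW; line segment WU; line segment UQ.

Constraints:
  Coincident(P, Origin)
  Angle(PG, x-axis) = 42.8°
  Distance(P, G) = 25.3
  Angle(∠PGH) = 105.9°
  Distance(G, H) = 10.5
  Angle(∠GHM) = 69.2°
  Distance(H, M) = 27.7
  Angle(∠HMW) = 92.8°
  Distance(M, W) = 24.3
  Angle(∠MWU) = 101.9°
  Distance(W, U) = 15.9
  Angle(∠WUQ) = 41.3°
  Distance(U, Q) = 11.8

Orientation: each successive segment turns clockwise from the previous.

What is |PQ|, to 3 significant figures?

14.0

P is at the origin; PG runs at 42.8° with length 25.3, so G = (18.6, 17.2). ∠PGH = 105.9° gives GH at -31.3° from the x-axis; with |GH| = 10.5, H = (27.5, 11.7). ∠GHM = 69.2° gives HM at -142° from the x-axis; with |HM| = 27.7, M = (5.68, -5.28). ∠HMW = 92.8° gives MW at 131° from the x-axis; with |MW| = 24.3, W = (-10.2, 13.1). ∠MWU = 101.9° gives WU at 52.6° from the x-axis; with |WU| = 15.9, U = (-0.511, 25.8). ∠WUQ = 41.3° gives UQ at -86.1° from the x-axis; with |UQ| = 11.8, Q = (0.291, 14.0). Then |PQ| = |Q − P| = 14.0.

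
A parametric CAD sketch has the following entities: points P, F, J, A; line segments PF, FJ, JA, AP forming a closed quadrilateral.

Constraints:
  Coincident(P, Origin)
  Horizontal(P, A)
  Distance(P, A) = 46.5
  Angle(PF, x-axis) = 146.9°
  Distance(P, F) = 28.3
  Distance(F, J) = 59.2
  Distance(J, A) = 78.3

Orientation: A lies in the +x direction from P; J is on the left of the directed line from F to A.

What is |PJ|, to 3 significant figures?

67.1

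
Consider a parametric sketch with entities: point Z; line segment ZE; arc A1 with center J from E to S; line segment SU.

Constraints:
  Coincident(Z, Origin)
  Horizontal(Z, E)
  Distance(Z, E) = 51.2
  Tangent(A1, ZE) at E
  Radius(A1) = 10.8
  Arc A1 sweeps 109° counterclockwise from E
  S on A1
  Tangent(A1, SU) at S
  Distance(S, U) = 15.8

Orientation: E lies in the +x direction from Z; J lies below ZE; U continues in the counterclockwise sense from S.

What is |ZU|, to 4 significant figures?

54.63

Z is at the origin; ZE is horizontal with |ZE| = 51.2 and E on the +x side, so E = (51.20, 0.000). The tangent condition forces JE to be normal to ZE, so J = E + (0, -10.8) = (51.20, -10.80). On A1, E sits at bearing 90° from J; a 109° counterclockwise sweep puts S at bearing 199°, so S = J + 10.8·(cos 199°, sin 199°) = (40.99, -14.32). The tangent condition forces JS to be normal to SU, so SU runs along (−sin 199°, cos 199°); with |SU| = 15.8, U = (46.13, -29.26). Then |ZU| = |U − Z| = 54.63.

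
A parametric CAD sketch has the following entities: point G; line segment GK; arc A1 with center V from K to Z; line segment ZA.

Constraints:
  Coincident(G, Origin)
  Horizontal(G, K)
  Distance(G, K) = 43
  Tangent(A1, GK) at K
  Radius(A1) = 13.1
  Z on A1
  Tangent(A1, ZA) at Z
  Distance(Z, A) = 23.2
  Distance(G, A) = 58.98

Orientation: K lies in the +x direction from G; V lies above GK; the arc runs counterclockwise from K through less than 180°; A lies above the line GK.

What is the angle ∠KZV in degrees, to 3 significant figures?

30.9°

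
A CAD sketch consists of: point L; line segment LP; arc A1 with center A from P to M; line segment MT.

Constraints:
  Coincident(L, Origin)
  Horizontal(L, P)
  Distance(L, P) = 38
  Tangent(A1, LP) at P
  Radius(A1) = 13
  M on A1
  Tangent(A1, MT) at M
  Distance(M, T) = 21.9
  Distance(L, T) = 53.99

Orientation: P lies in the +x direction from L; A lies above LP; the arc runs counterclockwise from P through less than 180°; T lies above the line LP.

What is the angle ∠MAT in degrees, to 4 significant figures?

59.31°

Checks: ∠(AP, PL) = 90.00° ✓; |AM| = 13.00 ✓; ∠(AM, MT) = 90.00° ✓; |MT| = 21.90 ✓; |LT| = 53.99 ✓.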